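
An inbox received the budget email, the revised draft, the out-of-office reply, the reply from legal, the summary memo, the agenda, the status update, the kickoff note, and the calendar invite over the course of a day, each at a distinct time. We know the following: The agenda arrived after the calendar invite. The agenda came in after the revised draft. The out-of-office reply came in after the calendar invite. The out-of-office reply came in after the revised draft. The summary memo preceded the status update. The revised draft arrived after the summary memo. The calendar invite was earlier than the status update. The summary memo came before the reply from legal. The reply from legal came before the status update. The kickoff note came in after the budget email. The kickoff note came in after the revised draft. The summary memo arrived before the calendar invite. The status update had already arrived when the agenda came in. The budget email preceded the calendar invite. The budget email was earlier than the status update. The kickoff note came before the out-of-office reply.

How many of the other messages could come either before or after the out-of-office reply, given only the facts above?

Forced before the out-of-office reply: the budget email, the calendar invite, the kickoff note, the revised draft, and the summary memo.
That leaves the agenda, the reply from legal, and the status update with no forced order relative to the out-of-office reply — 3.

3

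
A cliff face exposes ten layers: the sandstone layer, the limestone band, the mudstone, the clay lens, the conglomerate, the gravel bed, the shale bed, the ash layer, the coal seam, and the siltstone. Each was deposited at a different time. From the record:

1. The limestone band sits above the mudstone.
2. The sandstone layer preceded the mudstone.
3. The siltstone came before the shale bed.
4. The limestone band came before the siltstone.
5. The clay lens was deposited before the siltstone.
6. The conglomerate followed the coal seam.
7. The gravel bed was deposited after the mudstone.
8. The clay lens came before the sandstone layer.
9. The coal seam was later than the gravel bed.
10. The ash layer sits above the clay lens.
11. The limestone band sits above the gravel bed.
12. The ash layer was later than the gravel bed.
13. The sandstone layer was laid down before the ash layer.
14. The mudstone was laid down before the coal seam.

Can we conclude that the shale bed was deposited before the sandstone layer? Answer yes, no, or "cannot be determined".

no

Tracing the constraints gives the sandstone layer → the mudstone → the limestone band → the siltstone → the shale bed, so the sandstone layer must come before the shale bed.
That means the shale bed cannot be before the sandstone layer.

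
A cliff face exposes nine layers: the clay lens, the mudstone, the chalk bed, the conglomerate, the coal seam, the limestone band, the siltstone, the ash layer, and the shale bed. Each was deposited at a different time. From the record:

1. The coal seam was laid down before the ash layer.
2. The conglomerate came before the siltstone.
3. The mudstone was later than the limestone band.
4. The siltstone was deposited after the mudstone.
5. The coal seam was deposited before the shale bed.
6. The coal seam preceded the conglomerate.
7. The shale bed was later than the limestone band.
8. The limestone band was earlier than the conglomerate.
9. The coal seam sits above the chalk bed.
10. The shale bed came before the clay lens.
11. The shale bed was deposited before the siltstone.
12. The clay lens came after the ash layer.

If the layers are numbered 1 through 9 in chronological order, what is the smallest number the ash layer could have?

The chalk bed and the coal seam must both come before the ash layer — 2 forced predecessors.
Nothing else is forced ahead of the ash layer, so its earliest slot is position 2 + 1 = 3.

3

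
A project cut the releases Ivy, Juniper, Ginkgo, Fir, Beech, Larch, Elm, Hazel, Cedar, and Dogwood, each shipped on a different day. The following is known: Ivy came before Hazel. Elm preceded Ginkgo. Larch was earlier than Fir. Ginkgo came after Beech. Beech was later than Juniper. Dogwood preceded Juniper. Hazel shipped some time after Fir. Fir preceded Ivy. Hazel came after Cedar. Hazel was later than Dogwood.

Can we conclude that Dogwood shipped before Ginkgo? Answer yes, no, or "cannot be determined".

Chain the constraints: Dogwood → Juniper → Beech → Ginkgo. Each link is directly stated, so Dogwood comes before Ginkgo.

yes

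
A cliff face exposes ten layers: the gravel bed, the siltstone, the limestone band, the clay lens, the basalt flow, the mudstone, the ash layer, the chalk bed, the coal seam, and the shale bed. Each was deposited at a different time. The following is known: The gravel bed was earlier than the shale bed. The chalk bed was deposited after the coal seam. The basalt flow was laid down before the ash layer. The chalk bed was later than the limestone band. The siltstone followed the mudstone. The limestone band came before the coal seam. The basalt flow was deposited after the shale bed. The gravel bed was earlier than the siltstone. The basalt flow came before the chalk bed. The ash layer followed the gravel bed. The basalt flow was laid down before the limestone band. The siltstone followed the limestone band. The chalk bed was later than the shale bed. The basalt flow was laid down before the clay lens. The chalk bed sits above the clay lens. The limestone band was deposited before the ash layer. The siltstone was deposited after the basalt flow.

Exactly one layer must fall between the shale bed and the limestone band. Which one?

Tracing the constraints gives the shale bed → the basalt flow → the limestone band, so the basalt flow sits after the shale bed and before the limestone band.
No other layer is forced both after the shale bed and before the limestone band.

the basalt flow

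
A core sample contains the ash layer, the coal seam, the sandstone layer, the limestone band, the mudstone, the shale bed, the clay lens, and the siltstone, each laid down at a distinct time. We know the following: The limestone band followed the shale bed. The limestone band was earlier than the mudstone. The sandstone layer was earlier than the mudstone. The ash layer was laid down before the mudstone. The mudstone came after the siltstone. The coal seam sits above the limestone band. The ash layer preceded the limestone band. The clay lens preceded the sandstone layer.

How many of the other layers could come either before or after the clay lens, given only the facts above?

5

Forced after the clay lens: the mudstone and the sandstone layer.
That leaves the ash layer, the coal seam, the limestone band, the shale bed, and the siltstone with no forced order relative to the clay lens — 5.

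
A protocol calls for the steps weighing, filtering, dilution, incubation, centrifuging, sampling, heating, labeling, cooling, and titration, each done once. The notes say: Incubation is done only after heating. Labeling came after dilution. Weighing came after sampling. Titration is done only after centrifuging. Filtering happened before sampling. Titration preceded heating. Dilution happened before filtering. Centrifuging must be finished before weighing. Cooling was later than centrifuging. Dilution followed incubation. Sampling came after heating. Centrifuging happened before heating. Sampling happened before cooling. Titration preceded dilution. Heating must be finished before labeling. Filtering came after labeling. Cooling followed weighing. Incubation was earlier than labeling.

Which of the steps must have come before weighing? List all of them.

Directly stated before weighing: centrifuging and sampling.
Dilution reaches weighing via dilution → filtering → sampling → weighing.
Filtering reaches weighing via filtering → sampling → weighing.
Heating reaches weighing via heating → sampling → weighing.
Likewise incubation, labeling, and titration each reach weighing by chaining the stated constraints.

centrifuging, dilution, filtering, heating, incubation, labeling, sampling, titration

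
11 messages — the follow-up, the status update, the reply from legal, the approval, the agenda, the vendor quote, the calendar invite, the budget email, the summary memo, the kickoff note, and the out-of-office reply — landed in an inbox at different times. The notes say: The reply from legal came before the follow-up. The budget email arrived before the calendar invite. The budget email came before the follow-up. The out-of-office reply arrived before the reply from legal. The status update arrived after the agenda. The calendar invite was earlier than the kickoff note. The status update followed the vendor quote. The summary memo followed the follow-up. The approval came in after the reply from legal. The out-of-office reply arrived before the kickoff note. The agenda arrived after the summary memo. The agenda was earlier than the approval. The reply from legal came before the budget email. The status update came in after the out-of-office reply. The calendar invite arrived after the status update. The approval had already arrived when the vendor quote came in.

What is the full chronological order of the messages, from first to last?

the out-of-office reply, the reply from legal, the budget email, the follow-up, the summary memo, the agenda, the approval, the vendor quote, the status update, the calendar invite, the kickoff note

The constraints fix every adjacent pair, so only one ordering works:
the out-of-office reply → the reply from legal → the budget email → the follow-up → the summary memo → the agenda → the approval → the vendor quote → the status update → the calendar invite → the kickoff note.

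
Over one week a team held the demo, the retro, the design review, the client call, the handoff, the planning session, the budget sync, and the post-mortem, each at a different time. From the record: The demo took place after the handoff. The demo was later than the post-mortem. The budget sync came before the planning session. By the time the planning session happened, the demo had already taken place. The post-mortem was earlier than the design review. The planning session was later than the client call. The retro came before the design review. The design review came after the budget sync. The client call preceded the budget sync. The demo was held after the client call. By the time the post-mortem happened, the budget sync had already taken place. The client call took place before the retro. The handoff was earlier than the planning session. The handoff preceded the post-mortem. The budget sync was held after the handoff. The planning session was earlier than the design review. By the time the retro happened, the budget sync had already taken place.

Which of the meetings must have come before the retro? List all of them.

the budget sync, the client call, the handoff

Directly stated before the retro: the budget sync and the client call.
The handoff reaches the retro via the handoff → the budget sync → the retro.
No chain forces the demo (or any of the others) ahead of the retro.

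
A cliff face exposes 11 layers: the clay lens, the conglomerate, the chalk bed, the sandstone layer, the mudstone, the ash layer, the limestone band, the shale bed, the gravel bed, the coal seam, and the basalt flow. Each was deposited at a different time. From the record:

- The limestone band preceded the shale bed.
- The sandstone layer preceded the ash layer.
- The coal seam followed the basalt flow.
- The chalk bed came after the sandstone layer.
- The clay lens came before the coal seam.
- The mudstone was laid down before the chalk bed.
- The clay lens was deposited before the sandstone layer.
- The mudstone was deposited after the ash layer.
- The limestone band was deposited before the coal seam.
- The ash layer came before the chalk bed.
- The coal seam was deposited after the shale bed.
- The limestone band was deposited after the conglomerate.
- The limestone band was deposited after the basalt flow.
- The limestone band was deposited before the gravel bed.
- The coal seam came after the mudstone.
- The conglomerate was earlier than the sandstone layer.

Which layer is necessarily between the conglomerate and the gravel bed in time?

the limestone band

Tracing the constraints gives the conglomerate → the limestone band → the gravel bed, so the limestone band sits after the conglomerate and before the gravel bed.
No other layer is forced both after the conglomerate and before the gravel bed.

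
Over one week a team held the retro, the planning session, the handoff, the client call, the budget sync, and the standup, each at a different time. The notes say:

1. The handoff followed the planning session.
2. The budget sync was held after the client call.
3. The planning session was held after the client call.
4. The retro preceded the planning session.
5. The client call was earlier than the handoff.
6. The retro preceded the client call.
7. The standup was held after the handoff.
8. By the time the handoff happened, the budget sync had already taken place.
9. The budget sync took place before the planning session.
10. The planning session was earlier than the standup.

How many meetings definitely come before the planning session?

Directly stated before the planning session: the budget sync, the client call, and the retro.
No chain forces the handoff (or any of the others) ahead of the planning session.
That's the budget sync, the client call, and the retro — 3 in all.

3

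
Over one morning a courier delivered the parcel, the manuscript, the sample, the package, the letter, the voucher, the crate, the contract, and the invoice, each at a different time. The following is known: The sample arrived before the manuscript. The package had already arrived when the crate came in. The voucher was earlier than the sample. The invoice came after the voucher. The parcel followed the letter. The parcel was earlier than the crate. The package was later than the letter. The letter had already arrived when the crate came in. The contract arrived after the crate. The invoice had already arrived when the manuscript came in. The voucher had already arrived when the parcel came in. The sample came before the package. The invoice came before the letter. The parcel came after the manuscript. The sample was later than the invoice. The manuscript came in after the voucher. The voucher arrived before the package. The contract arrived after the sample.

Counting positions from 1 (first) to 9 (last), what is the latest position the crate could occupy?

The crate must come before the contract — 1 item forced after it.
Everything else can be placed before the crate in some valid order, so the crate can sit as late as position 9 − 1 = 8.

8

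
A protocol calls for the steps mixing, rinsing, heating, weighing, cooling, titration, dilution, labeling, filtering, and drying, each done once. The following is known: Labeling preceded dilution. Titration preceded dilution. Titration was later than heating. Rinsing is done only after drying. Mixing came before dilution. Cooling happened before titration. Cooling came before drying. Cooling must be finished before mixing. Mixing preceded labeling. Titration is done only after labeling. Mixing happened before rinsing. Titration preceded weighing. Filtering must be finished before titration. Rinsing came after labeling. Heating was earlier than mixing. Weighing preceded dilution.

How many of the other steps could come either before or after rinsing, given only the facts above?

Forced before rinsing: cooling, drying, heating, labeling, and mixing.
That leaves dilution, filtering, titration, and weighing with no forced order relative to rinsing — 4.

4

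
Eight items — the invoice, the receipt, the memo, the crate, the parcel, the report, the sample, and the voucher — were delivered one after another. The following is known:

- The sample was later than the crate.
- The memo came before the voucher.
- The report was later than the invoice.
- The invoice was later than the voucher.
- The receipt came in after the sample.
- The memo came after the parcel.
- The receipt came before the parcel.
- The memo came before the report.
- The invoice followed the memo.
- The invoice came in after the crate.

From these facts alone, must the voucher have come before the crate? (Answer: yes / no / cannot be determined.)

Tracing the constraints gives the crate → the sample → the receipt → the parcel → the memo → the voucher, so the crate must come before the voucher.
That means the voucher cannot be before the crate.

no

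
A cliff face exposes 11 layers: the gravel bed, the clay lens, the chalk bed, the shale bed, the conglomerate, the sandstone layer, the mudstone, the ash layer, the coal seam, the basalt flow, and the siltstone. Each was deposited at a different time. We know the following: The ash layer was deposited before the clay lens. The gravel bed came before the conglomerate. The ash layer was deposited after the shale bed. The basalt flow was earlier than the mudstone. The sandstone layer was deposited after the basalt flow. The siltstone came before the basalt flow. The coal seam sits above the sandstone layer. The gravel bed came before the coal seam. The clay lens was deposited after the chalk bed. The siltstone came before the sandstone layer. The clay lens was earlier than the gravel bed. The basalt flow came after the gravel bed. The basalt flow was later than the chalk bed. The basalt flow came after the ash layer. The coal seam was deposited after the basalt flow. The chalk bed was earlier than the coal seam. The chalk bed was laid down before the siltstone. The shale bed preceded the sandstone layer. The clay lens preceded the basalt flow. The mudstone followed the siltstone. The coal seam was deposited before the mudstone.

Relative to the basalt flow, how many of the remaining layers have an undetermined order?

1

Forced before the basalt flow: the ash layer, the chalk bed, the clay lens, the gravel bed, the shale bed, and the siltstone; forced after the basalt flow: the coal seam, the mudstone, and the sandstone layer.
That leaves the conglomerate with no forced order relative to the basalt flow — 1.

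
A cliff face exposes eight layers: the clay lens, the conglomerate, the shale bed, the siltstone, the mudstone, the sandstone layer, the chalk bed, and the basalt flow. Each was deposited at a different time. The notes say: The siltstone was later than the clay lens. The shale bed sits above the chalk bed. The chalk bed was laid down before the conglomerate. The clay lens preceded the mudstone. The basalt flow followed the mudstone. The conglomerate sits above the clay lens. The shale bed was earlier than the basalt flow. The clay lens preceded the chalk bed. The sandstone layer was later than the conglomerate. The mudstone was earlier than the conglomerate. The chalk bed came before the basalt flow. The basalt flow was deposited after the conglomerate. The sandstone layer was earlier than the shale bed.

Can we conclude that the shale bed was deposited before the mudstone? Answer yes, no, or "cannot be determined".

no

Tracing the constraints gives the mudstone → the conglomerate → the sandstone layer → the shale bed, so the mudstone must come before the shale bed.
That means the shale bed cannot be before the mudstone.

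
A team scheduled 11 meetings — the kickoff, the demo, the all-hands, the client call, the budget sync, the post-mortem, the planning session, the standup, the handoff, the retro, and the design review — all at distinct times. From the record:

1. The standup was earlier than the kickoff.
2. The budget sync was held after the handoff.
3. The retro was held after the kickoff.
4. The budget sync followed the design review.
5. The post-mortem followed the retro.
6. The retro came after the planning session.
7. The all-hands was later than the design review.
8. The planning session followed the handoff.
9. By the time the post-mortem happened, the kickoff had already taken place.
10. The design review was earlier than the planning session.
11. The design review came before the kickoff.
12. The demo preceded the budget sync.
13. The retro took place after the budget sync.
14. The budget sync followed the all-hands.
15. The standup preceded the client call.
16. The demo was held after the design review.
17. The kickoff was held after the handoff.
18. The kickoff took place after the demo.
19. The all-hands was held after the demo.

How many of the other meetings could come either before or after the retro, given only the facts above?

Forced before the retro: the all-hands, the budget sync, the demo, the design review, the handoff, the kickoff, the planning session, and the standup; forced after the retro: the post-mortem.
That leaves the client call with no forced order relative to the retro — 1.

1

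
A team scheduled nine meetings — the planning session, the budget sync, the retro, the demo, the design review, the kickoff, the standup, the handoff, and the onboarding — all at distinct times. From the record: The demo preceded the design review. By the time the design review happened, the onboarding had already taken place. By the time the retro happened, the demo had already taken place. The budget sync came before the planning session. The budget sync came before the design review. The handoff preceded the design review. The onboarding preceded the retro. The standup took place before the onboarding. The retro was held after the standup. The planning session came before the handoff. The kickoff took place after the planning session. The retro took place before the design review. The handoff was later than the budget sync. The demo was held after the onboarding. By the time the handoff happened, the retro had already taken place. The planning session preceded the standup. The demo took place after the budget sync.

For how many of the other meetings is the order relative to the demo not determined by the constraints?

1

Forced before the demo: the budget sync, the onboarding, the planning session, and the standup; forced after the demo: the design review, the handoff, and the retro.
That leaves the kickoff with no forced order relative to the demo — 1.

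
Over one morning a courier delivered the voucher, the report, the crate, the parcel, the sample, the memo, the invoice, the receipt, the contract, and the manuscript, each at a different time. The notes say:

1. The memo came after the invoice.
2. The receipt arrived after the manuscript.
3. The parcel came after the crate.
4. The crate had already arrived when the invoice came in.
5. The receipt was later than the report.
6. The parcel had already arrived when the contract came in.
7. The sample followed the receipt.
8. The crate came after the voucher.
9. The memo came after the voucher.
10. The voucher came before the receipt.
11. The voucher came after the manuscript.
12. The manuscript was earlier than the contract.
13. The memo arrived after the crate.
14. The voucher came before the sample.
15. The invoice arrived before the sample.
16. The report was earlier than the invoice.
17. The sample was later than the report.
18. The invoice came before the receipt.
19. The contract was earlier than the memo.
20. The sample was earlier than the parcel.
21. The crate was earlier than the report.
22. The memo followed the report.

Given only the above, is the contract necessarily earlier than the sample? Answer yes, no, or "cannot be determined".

Tracing the constraints gives the sample → the parcel → the contract, so the sample must come before the contract.
That means the contract cannot be before the sample.

no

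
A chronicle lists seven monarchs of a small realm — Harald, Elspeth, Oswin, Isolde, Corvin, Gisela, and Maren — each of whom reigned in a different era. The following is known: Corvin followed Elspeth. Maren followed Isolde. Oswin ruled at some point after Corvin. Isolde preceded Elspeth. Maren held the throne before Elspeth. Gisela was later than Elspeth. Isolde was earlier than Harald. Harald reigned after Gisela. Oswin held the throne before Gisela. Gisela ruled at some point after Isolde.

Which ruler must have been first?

Isolde has a chain of constraints placing them before every other ruler, so Isolde must be first.

Isolde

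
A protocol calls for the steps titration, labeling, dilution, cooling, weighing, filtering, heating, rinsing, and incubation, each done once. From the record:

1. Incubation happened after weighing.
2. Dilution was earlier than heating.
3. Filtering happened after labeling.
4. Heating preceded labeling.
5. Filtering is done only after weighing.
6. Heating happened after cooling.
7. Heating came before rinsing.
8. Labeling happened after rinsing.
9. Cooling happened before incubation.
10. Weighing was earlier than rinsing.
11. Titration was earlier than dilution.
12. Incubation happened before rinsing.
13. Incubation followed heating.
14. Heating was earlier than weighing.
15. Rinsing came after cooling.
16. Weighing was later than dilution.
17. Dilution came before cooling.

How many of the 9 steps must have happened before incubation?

Directly stated before incubation: cooling, heating, and weighing.
Dilution reaches incubation via dilution → heating → incubation.
Titration reaches incubation via titration → dilution → heating → incubation.
No chain forces filtering (or any of the others) ahead of incubation.
That's cooling, dilution, heating, titration, and weighing — 5 in all.

5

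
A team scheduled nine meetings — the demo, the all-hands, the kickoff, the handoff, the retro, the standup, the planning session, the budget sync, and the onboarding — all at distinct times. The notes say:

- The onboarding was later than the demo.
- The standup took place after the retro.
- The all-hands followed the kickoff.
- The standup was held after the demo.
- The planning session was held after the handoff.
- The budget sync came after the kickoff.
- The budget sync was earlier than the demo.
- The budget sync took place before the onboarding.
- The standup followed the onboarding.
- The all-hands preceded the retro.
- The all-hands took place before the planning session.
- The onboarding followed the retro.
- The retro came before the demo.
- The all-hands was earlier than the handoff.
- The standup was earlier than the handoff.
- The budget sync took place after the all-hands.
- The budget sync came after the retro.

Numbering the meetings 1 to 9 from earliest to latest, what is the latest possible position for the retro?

3

The retro must come before the budget sync, the demo, the handoff, the onboarding, the planning session, and the standup — 6 meetings forced after it.
Everything else can be placed before the retro in some valid order, so the retro can sit as late as position 9 − 6 = 3.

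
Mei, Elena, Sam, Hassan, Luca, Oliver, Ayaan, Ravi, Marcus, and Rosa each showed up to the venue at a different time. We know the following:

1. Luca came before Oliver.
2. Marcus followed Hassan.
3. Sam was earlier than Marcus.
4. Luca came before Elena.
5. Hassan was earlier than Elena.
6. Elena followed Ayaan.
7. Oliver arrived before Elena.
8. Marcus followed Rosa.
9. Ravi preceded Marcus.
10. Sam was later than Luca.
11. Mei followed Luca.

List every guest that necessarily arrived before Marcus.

Directly stated before Marcus: Hassan, Ravi, Rosa, and Sam.
Luca reaches Marcus via Luca → Sam → Marcus.
No chain forces Ayaan (or any of the others) ahead of Marcus.

Hassan, Luca, Ravi, Rosa, Sam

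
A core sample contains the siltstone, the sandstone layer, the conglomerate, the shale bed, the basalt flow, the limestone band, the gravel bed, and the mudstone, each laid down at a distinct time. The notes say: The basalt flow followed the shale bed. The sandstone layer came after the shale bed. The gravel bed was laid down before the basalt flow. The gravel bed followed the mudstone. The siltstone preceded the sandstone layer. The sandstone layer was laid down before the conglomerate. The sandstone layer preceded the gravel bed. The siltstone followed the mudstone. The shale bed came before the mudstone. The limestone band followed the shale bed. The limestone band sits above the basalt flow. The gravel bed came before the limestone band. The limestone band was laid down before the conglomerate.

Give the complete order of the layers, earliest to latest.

The constraints fix every adjacent pair, so only one ordering works:
the shale bed → the mudstone → the siltstone → the sandstone layer → the gravel bed → the basalt flow → the limestone band → the conglomerate.

the shale bed, the mudstone, the siltstone, the sandstone layer, the gravel bed, the basalt flow, the limestone band, the conglomerate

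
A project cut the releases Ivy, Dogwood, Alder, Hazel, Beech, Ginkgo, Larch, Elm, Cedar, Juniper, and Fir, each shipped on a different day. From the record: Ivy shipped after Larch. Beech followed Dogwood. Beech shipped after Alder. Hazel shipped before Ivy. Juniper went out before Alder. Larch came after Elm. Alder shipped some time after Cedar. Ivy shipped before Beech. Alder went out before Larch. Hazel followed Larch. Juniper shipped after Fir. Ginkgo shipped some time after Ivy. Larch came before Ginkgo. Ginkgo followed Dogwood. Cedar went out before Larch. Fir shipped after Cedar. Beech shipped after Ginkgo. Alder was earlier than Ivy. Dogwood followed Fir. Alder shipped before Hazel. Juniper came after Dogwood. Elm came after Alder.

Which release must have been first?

Cedar

Cedar has a chain of constraints placing it before every other release, so Cedar must be first.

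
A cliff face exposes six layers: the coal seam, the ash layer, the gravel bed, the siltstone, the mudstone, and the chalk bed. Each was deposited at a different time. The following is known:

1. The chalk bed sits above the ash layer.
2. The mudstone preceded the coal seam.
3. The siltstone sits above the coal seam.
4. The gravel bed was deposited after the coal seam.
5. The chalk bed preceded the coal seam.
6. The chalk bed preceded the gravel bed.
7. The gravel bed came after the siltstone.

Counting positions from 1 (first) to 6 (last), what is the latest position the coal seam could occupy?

The coal seam must come before the gravel bed and the siltstone — 2 layers forced after it.
Everything else can be placed before the coal seam in some valid order, so the coal seam can sit as late as position 6 − 2 = 4.

4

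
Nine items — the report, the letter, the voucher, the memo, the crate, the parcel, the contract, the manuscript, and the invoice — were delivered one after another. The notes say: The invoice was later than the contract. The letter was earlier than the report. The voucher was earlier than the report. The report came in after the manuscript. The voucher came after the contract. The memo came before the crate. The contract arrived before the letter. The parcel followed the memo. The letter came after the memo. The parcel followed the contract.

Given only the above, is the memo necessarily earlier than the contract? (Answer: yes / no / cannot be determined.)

No chain of stated constraints runs from the memo to the contract, and none runs from the contract to the memo either.
So the relative order of the memo and the contract is not fixed by the given facts.

cannot be determined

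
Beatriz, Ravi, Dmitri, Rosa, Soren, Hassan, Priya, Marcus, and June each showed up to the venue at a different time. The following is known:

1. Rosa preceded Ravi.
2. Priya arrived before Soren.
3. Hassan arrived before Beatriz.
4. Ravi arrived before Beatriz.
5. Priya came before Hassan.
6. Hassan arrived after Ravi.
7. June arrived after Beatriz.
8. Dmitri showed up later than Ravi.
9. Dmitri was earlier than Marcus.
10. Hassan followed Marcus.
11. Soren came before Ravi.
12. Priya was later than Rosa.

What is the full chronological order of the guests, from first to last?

Rosa, Priya, Soren, Ravi, Dmitri, Marcus, Hassan, Beatriz, June

The constraints fix every adjacent pair, so only one ordering works:
Rosa → Priya → Soren → Ravi → Dmitri → Marcus → Hassan → Beatriz → June.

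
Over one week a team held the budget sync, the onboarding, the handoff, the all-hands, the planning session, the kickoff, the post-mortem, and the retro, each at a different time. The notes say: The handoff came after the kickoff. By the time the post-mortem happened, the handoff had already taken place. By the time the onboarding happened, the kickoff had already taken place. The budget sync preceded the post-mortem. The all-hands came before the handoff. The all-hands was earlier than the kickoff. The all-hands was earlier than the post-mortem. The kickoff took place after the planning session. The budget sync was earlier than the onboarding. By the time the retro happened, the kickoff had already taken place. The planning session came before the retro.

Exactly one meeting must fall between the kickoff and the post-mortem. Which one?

Tracing the constraints gives the kickoff → the handoff → the post-mortem, so the handoff sits after the kickoff and before the post-mortem.
No other meeting is forced both after the kickoff and before the post-mortem.

the handoff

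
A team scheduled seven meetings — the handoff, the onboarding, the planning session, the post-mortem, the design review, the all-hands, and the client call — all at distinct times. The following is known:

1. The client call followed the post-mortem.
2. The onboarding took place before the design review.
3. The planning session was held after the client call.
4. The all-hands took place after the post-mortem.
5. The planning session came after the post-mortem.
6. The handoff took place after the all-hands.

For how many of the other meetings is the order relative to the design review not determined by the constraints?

5

Forced before the design review: the onboarding.
That leaves the all-hands, the client call, the handoff, the planning session, and the post-mortem with no forced order relative to the design review — 5.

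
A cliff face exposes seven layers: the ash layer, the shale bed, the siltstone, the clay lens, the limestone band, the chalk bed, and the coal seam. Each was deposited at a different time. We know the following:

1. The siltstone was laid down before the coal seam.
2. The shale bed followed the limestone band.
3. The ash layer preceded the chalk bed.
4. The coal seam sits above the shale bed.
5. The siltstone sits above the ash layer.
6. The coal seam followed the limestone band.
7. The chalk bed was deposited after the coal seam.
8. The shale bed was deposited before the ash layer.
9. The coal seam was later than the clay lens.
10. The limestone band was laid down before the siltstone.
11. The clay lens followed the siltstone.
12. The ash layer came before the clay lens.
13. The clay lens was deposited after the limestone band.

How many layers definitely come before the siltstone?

3

Directly stated before the siltstone: the ash layer and the limestone band.
The shale bed reaches the siltstone via the shale bed → the ash layer → the siltstone.
No chain forces the coal seam (or any of the others) ahead of the siltstone.
That's the ash layer, the limestone band, and the shale bed — 3 in all.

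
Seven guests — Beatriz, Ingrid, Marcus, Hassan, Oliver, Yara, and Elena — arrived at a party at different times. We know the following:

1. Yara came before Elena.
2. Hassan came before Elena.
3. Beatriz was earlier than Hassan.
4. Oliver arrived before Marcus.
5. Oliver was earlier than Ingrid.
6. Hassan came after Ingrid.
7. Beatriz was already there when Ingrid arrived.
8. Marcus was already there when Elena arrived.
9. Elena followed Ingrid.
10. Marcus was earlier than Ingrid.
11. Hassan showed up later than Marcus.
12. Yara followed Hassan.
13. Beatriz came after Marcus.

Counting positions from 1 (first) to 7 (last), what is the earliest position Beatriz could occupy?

3

Marcus and Oliver must both come before Beatriz — 2 forced predecessors.
Nothing else is forced ahead of Beatriz, so their earliest slot is position 2 + 1 = 3.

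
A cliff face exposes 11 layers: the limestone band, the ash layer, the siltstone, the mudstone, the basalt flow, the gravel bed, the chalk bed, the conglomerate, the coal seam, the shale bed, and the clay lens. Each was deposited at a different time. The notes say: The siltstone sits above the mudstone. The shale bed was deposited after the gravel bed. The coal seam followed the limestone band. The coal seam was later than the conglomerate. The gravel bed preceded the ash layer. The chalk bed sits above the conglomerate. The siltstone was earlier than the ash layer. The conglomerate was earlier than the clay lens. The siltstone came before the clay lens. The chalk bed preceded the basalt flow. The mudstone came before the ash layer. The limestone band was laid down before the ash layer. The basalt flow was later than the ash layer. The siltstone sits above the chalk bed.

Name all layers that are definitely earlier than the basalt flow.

the ash layer, the chalk bed, the conglomerate, the gravel bed, the limestone band, the mudstone, the siltstone

Directly stated before the basalt flow: the ash layer and the chalk bed.
The conglomerate reaches the basalt flow via the conglomerate → the chalk bed → the basalt flow.
The gravel bed reaches the basalt flow via the gravel bed → the ash layer → the basalt flow.
The limestone band reaches the basalt flow via the limestone band → the ash layer → the basalt flow.
Likewise the mudstone and the siltstone each reach the basalt flow by chaining the stated constraints.
No chain forces the shale bed (or any of the others) ahead of the basalt flow.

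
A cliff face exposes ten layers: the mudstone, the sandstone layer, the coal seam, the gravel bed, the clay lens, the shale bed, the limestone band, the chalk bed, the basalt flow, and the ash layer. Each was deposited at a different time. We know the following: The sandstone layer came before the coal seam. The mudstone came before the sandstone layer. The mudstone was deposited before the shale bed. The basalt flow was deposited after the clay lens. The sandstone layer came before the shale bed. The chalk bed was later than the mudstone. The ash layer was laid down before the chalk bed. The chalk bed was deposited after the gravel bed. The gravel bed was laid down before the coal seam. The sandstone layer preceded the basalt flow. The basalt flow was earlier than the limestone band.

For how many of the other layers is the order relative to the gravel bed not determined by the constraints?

Forced after the gravel bed: the chalk bed and the coal seam.
That leaves the ash layer, the basalt flow, the clay lens, the limestone band, the mudstone, the sandstone layer, and the shale bed with no forced order relative to the gravel bed — 7.

7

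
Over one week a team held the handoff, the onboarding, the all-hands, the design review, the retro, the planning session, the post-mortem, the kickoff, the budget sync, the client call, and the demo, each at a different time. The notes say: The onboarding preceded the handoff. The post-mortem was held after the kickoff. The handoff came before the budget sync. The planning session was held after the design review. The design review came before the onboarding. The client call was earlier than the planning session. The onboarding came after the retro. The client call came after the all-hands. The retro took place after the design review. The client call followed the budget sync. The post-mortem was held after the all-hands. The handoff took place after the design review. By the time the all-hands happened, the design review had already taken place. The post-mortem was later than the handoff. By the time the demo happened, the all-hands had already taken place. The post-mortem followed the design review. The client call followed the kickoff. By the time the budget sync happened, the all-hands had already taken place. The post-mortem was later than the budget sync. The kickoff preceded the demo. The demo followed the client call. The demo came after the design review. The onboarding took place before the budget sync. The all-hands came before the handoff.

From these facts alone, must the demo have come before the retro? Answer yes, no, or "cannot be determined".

Tracing the constraints gives the retro → the onboarding → the budget sync → the client call → the demo, so the retro must come before the demo.
That means the demo cannot be before the retro.

no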